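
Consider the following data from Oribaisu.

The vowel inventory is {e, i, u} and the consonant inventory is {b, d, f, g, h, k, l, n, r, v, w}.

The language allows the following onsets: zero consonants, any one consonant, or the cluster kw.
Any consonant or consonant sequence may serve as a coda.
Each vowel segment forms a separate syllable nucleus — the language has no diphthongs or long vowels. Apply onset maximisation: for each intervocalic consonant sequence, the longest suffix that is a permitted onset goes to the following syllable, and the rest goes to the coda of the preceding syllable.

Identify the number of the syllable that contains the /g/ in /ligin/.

Vowels present: i, i; each is a nucleus, giving 2 syllables.
σ1/σ2 boundary: just /g/ — single C goes to the following onset.
Putting it together: li.gin.
The /g/ is in the onset of syllable 2 (/gin/).

2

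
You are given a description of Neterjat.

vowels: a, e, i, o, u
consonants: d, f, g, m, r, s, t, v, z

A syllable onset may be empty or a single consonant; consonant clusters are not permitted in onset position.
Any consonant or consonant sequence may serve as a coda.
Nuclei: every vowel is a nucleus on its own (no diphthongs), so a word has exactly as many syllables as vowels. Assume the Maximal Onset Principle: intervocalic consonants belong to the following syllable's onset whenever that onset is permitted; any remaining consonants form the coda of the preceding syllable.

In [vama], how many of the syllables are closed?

0

The vowels are a, a — 2 nuclei, so 2 syllables.
σ1/σ2 boundary: just /m/ — single C goes to the following onset.
So the parse is va.ma.
Classifying each syllable: /va/ (open), /ma/ (open).
Closed syllables: 0.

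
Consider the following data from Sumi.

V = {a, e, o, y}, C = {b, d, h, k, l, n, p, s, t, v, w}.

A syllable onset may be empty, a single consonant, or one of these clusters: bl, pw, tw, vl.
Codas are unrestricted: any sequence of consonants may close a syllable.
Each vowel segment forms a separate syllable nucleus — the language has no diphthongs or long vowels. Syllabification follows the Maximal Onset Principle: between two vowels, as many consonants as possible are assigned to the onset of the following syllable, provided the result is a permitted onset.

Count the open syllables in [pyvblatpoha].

Vowels present: y, a, o, a; each is a nucleus, giving 4 syllables.
σ1/σ2 boundary: /vbl/; trying suffixes from longest down, /bl/ is the first permitted one, so coda /v/ | onset /bl/.
σ2/σ3 boundary: cluster /tp/ — the longest permitted-onset suffix is /p/; onset = /p/, preceding coda = /t/.
σ3/σ4 boundary: /h/ → onset of the next syllable (single consonants are always licit onsets).
Result: pyv.blat.po.ha.
Classifying each syllable: /pyv/ (closed), /blat/ (closed), /po/ (open), /ha/ (open).
Open syllables: 2.

2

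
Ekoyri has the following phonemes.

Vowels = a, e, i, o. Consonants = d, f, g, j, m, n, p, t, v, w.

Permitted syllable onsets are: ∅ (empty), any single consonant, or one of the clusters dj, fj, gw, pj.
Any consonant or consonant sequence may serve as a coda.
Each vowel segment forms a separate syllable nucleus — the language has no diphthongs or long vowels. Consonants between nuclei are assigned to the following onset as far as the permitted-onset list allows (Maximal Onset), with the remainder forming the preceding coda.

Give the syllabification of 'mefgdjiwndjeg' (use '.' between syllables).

Nuclei (vowels): e, i, e → 3 syllables.
/e…i/ gap (V1→V2): /fgdj/ — longest licit onset from the right is /dj/, leaving /fg/ as coda.
/i…e/ gap (V2→V3): /wndj/ — longest licit onset from the right is /dj/, leaving /wn/ as coda.

mefg.djiwn.djeg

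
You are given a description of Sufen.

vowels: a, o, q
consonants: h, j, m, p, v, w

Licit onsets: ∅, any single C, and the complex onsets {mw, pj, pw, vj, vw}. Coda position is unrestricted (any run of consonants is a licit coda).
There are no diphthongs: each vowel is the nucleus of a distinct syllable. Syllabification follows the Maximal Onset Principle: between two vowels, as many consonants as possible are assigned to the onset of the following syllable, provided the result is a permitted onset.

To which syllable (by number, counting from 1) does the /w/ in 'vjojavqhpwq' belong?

4

Nuclei (vowels): o, a, q, q → 4 syllables.
Between /o/ (V1) and /a/ (V2): /j/ is a single consonant, so it becomes the next onset.
Between /a/ (V2) and /q/ (V3): /v/ is a single consonant, so it becomes the next onset.
Between /q/ (V3) and /q/ (V4): /hpw/ — longest licit onset from the right is /pw/, leaving /h/ as coda.
So the parse is vjo.ja.vqh.pwq.
The /w/ is in the onset of syllable 4 (/pwq/).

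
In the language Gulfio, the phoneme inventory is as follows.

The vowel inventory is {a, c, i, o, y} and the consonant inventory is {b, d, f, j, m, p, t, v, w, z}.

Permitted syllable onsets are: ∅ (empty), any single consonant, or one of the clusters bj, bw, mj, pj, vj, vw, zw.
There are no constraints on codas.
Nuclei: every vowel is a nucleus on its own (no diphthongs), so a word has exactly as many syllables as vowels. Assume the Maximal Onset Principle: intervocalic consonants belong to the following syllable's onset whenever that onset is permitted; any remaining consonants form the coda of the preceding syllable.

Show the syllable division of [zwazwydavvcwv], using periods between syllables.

zwa.zwy.dav.vcwv

Vowels present: a, y, a, c; each is a nucleus, giving 4 syllables.
V1 /a/ – V2 /y/: /zw/ — entire cluster is a permitted onset → onset /zw/, coda ∅.
V2 /y/ – V3 /a/: /d/ is a single consonant, so it becomes the next onset.
V3 /a/ – V4 /c/: /vv/; trying suffixes from longest down, /v/ is the first permitted one, so coda /v/ | onset /v/.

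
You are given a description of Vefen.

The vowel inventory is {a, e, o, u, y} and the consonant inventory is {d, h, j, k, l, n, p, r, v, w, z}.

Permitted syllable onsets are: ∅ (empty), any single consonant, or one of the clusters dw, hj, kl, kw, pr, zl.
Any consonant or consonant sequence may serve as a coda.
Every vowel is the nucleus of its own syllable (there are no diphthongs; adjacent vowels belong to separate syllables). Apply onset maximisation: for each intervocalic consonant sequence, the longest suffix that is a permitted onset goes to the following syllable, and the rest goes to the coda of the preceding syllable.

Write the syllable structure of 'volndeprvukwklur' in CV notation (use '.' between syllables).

CVCC.CVCC.CVCC.CCVC

Vowels present: o, e, u, u; each is a nucleus, giving 4 syllables.
/o…e/ gap (V1→V2): /lnd/ — longest licit onset from the right is /d/, leaving /ln/ as coda.
/e…u/ gap (V2→V3): /prv/ — longest licit onset from the right is /v/, leaving /pr/ as coda.
/u…u/ gap (V3→V4): /kwkl/ — longest licit onset from the right is /kl/, leaving /kw/ as coda.
Putting it together: voln.depr.vukw.klur.
Mapping each syllable to C/V: /voln/ → CVCC, /depr/ → CVCC, /vukw/ → CVCC, /klur/ → CCVC.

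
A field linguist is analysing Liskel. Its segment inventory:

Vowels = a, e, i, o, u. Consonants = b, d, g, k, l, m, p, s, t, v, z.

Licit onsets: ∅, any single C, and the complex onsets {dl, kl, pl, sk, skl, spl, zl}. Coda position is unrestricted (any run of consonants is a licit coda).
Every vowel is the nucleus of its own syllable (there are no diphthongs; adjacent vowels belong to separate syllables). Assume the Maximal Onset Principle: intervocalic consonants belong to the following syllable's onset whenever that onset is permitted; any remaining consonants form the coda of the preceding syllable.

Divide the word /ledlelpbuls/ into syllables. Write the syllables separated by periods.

le.dlelp.buls

Nuclei (vowels): e, e, u → 3 syllables.
/e…e/ gap (V1→V2): /dl/ is a licit onset in full, so it all attaches to the next syllable.
/e…u/ gap (V2→V3): /lpb/ splits as /lp/ + /b/ (/b/ is the longest suffix that is a licit onset).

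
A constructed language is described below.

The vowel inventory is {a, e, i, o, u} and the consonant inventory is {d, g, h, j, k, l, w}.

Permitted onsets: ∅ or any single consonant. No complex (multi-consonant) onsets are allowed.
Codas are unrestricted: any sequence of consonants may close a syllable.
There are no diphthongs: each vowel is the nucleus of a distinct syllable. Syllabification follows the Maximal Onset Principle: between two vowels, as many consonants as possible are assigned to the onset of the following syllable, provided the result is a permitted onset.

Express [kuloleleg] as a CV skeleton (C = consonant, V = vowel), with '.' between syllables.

Nuclei (vowels): u, o, e, e → 4 syllables.
/u…o/ gap (V1→V2): /l/ → onset of the next syllable (single consonants are always licit onsets).
/o…e/ gap (V2→V3): /l/ is a single consonant, so it becomes the next onset.
/e…e/ gap (V3→V4): /l/ is a single consonant, so it becomes the next onset.
Syllabification: ku.lo.le.leg.
Mapping each syllable to C/V: /ku/ → CV, /lo/ → CV, /le/ → CV, /leg/ → CVC.

CV.CV.CV.CVC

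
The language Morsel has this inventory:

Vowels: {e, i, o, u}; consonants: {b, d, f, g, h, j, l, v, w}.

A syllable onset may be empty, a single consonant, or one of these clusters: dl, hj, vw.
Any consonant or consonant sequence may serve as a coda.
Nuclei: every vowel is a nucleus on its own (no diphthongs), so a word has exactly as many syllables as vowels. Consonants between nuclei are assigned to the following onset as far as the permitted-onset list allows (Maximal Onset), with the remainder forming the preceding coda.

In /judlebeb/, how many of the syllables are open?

2

Vowels present: u, e, e; each is a nucleus, giving 3 syllables.
V1 /u/ – V2 /e/: /dl/ — entire cluster is a permitted onset → onset /dl/, coda ∅.
V2 /e/ – V3 /e/: just /b/ — single C goes to the following onset.
Putting it together: ju.dle.beb.
Classifying each syllable: /ju/ (open), /dle/ (open), /beb/ (closed).
Open syllables: 2.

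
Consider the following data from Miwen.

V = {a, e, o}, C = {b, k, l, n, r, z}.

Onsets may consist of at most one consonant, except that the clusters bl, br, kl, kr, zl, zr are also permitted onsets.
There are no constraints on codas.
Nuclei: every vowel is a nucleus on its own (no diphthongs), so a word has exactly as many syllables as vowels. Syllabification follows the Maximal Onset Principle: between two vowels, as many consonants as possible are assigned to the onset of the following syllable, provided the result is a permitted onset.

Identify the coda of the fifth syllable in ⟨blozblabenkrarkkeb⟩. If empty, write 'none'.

b

Vowels present: o, a, e, a, e; each is a nucleus, giving 5 syllables.
V1 /o/ – V2 /a/: /zbl/ splits as /z/ + /bl/ (/bl/ is the longest suffix that is a licit onset).
V2 /a/ – V3 /e/: /b/ is a single consonant, so it becomes the next onset.
V3 /e/ – V4 /a/: /nkr/; trying suffixes from longest down, /kr/ is the first permitted one, so coda /n/ | onset /kr/.
V4 /a/ – V5 /e/: /rkk/; trying suffixes from longest down, /k/ is the first permitted one, so coda /rk/ | onset /k/.
Syllabification: bloz.bla.ben.krark.keb.
Syllable 5 is /keb/: onset /k/, nucleus /e/, coda /b/.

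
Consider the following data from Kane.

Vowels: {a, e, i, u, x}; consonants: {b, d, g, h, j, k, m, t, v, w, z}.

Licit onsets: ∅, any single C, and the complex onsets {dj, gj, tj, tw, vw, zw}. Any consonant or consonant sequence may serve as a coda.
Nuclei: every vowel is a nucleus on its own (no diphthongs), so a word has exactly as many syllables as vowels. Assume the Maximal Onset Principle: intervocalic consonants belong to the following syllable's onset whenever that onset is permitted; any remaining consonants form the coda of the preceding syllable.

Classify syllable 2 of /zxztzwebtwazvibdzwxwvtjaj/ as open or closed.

closed

The vowels are x, e, a, i, x, a — 6 nuclei, so 6 syllables.
Between /x/ (V1) and /e/ (V2): /ztzw/ — longest licit onset from the right is /zw/, leaving /zt/ as coda.
Between /e/ (V2) and /a/ (V3): /btw/ — longest licit onset from the right is /tw/, leaving /b/ as coda.
Between /a/ (V3) and /i/ (V4): /zv/; trying suffixes from longest down, /v/ is the first permitted one, so coda /z/ | onset /v/.
Between /i/ (V4) and /x/ (V5): cluster /bdzw/ — the longest permitted-onset suffix is /zw/; onset = /zw/, preceding coda = /bd/.
Between /x/ (V5) and /a/ (V6): cluster /wvtj/ — the longest permitted-onset suffix is /tj/; onset = /tj/, preceding coda = /wv/.
So the parse is zxzt.zweb.twaz.vibd.zwxwv.tjaj.
Syllable 2 is /zweb/ with coda /b/, so it is closed.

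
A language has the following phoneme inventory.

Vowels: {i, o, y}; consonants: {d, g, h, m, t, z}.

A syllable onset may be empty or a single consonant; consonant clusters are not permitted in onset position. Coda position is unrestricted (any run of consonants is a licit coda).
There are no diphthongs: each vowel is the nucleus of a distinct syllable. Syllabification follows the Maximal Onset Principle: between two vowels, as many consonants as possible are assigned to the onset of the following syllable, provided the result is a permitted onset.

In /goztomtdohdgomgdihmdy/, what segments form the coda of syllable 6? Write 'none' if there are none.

none

Nuclei (vowels): o, o, o, o, i, y → 6 syllables.
σ1/σ2 boundary: cluster /zt/ — the longest permitted-onset suffix is /t/; onset = /t/, preceding coda = /z/.
σ2/σ3 boundary: /mtd/ splits as /mt/ + /d/ (/d/ is the longest suffix that is a licit onset).
σ3/σ4 boundary: /hdg/; trying suffixes from longest down, /g/ is the first permitted one, so coda /hd/ | onset /g/.
σ4/σ5 boundary: /mgd/; trying suffixes from longest down, /d/ is the first permitted one, so coda /mg/ | onset /d/.
σ5/σ6 boundary: /hmd/ — longest licit onset from the right is /d/, leaving /hm/ as coda.
Syllabification: goz.tomt.dohd.gomg.dihm.dy.
Syllable 6 is /dy/: onset /d/, nucleus /y/, coda ∅.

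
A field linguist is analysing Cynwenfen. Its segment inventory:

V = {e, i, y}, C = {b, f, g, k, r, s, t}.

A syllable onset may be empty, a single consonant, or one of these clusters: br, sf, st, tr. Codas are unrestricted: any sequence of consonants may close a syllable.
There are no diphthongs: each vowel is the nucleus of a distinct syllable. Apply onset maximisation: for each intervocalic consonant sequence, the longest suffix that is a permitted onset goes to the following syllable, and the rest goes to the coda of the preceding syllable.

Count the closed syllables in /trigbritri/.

The vowels are i, i, i — 3 nuclei, so 3 syllables.
V1 /i/ – V2 /i/: /gbr/ splits as /g/ + /br/ (/br/ is the longest suffix that is a licit onset).
V2 /i/ – V3 /i/: cluster /tr/ — /tr/ is itself a permitted onset, so the whole cluster goes right; preceding coda = ∅.
Syllabification: trig.bri.tri.
Classifying each syllable: /trig/ (closed), /bri/ (open), /tri/ (open).
Closed syllables: 1.

1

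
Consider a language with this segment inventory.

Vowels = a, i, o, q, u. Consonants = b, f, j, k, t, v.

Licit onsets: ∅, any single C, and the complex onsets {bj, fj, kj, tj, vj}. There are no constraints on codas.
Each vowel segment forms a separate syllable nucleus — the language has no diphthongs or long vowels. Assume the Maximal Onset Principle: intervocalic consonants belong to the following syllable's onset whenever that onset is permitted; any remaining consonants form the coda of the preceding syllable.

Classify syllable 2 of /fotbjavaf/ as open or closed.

open

Vowels present: o, a, a; each is a nucleus, giving 3 syllables.
/o…a/ gap (V1→V2): /tbj/ splits as /t/ + /bj/ (/bj/ is the longest suffix that is a licit onset).
/a…a/ gap (V2→V3): just /v/ — single C goes to the following onset.
So the parse is fot.bja.vaf.
Syllable 2 is /bja/; it ends in its nucleus with no coda, so it is open.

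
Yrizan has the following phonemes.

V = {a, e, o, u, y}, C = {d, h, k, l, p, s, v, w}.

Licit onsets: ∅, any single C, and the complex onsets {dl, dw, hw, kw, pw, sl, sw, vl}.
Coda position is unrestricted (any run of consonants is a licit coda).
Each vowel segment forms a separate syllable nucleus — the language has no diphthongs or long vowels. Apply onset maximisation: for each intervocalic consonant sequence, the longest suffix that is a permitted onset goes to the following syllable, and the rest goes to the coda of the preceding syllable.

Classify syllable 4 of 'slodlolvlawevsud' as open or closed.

closed

Vowels present: o, o, a, e, u; each is a nucleus, giving 5 syllables.
σ1/σ2 boundary: /dl/ is a licit onset in full, so it all attaches to the next syllable.
σ2/σ3 boundary: cluster /lvl/ — the longest permitted-onset suffix is /vl/; onset = /vl/, preceding coda = /l/.
σ3/σ4 boundary: /w/ → onset of the next syllable (single consonants are always licit onsets).
σ4/σ5 boundary: /vs/ — longest licit onset from the right is /s/, leaving /v/ as coda.
Result: slo.dlol.vla.wev.sud.
Syllable 4 is /wev/ with coda /v/, so it is closed.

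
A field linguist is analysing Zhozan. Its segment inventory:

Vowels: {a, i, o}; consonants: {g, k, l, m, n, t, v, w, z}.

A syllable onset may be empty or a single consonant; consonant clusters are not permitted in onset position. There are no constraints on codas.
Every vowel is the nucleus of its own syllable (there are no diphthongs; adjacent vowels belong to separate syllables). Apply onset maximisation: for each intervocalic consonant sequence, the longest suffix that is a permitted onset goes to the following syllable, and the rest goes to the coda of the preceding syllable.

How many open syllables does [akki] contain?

1

The vowels are a, i — 2 nuclei, so 2 syllables.
V1 /a/ – V2 /i/: /kk/ splits as /k/ + /k/ (/k/ is the longest suffix that is a licit onset).
Syllabification: ak.ki.
Classifying each syllable: /ak/ (closed), /ki/ (open).
Open syllables: 1.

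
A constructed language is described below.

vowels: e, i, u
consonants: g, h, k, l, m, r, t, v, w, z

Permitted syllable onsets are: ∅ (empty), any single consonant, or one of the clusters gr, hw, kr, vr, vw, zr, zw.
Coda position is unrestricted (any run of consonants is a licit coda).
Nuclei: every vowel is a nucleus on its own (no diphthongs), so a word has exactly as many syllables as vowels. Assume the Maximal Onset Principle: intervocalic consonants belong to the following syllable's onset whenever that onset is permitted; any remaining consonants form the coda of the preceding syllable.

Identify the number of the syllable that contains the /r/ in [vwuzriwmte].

The vowels are u, i, e — 3 nuclei, so 3 syllables.
/u…i/ gap (V1→V2): cluster /zr/ — /zr/ is itself a permitted onset, so the whole cluster goes right; preceding coda = ∅.
/i…e/ gap (V2→V3): /wmt/ splits as /wm/ + /t/ (/t/ is the longest suffix that is a licit onset).
Result: vwu.zriwm.te.
The /r/ is in the onset of syllable 2 (/zriwm/).

2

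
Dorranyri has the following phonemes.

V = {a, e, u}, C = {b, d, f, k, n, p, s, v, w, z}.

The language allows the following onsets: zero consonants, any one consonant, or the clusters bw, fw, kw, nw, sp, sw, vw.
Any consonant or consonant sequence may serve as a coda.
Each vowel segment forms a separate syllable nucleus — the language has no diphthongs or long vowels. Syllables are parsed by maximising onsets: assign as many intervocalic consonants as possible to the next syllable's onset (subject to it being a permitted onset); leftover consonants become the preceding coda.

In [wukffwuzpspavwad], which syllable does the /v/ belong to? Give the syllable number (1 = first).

Nuclei (vowels): u, u, a, a → 4 syllables.
V1 /u/ – V2 /u/: /kffw/; trying suffixes from longest down, /fw/ is the first permitted one, so coda /kf/ | onset /fw/.
V2 /u/ – V3 /a/: /zpsp/ splits as /zp/ + /sp/ (/sp/ is the longest suffix that is a licit onset).
V3 /a/ – V4 /a/: cluster /vw/ — /vw/ is itself a permitted onset, so the whole cluster goes right; preceding coda = ∅.
Putting it together: wukf.fwuzp.spa.vwad.
The /v/ is in the onset of syllable 4 (/vwad/).

4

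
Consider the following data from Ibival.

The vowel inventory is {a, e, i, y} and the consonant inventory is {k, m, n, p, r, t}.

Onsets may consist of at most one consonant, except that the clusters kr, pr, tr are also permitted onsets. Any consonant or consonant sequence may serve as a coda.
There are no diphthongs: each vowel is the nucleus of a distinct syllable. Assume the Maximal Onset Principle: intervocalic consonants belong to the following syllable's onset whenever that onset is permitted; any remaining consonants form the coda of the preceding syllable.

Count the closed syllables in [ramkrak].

2

The vowels are a, a — 2 nuclei, so 2 syllables.
Between /a/ (V1) and /a/ (V2): /mkr/ — longest licit onset from the right is /kr/, leaving /m/ as coda.
Result: ram.krak.
Classifying each syllable: /ram/ (closed), /krak/ (closed).
Closed syllables: 2.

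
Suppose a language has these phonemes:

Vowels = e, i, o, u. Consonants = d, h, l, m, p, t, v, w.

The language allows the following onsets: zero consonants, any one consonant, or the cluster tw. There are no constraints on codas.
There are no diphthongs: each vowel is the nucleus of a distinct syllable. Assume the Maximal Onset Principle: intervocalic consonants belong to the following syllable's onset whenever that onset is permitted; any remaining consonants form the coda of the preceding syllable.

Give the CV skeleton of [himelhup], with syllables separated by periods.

CV.CVC.CVC

Nuclei (vowels): i, e, u → 3 syllables.
V1 /i/ – V2 /e/: /m/ → onset of the next syllable (single consonants are always licit onsets).
V2 /e/ – V3 /u/: /lh/ — longest licit onset from the right is /h/, leaving /l/ as coda.
Putting it together: hi.mel.hup.
Mapping each syllable to C/V: /hi/ → CV, /mel/ → CVC, /hup/ → CVC.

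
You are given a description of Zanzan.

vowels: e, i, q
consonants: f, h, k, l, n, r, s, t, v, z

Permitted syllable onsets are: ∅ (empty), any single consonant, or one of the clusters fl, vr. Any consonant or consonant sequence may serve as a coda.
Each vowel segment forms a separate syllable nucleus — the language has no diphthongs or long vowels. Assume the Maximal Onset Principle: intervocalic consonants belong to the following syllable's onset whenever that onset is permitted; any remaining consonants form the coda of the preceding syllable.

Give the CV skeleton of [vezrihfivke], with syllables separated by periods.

CVC.CVC.CVC.CV

Vowels present: e, i, i, e; each is a nucleus, giving 4 syllables.
V1 /e/ – V2 /i/: /zr/; trying suffixes from longest down, /r/ is the first permitted one, so coda /z/ | onset /r/.
V2 /i/ – V3 /i/: cluster /hf/ — the longest permitted-onset suffix is /f/; onset = /f/, preceding coda = /h/.
V3 /i/ – V4 /e/: /vk/ splits as /v/ + /k/ (/k/ is the longest suffix that is a licit onset).
Putting it together: vez.rih.fiv.ke.
Mapping each syllable to C/V: /vez/ → CVC, /rih/ → CVC, /fiv/ → CVC, /ke/ → CV.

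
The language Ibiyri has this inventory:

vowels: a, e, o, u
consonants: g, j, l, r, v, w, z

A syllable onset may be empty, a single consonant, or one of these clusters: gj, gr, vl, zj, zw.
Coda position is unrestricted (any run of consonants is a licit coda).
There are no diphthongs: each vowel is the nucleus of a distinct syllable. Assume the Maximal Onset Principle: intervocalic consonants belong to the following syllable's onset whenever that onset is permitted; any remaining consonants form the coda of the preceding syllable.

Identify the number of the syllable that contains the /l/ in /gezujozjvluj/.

Vowels present: e, u, o, u; each is a nucleus, giving 4 syllables.
Between /e/ (V1) and /u/ (V2): /z/ is a single consonant, so it becomes the next onset.
Between /u/ (V2) and /o/ (V3): /j/ → onset of the next syllable (single consonants are always licit onsets).
Between /o/ (V3) and /u/ (V4): cluster /zjvl/ — the longest permitted-onset suffix is /vl/; onset = /vl/, preceding coda = /zj/.
Result: ge.zu.jozj.vluj.
The /l/ is in the onset of syllable 4 (/vluj/).

4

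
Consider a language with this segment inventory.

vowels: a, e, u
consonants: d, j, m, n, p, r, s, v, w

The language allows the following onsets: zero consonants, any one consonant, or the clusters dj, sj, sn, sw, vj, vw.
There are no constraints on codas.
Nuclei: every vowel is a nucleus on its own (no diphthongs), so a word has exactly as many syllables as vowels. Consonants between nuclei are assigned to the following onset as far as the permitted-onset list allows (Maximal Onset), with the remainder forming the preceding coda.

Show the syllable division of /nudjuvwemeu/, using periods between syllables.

nu.dju.vwe.me.u

Vowels present: u, u, e, e, u; each is a nucleus, giving 5 syllables.
Between /u/ (V1) and /u/ (V2): cluster /dj/ — /dj/ is itself a permitted onset, so the whole cluster goes right; preceding coda = ∅.
Between /u/ (V2) and /e/ (V3): /vw/ is a licit onset in full, so it all attaches to the next syllable.
Between /e/ (V3) and /e/ (V4): /m/ → onset of the next syllable (single consonants are always licit onsets).
Between /e/ (V4) and /u/ (V5): nothing intervenes; syllable break is V.V.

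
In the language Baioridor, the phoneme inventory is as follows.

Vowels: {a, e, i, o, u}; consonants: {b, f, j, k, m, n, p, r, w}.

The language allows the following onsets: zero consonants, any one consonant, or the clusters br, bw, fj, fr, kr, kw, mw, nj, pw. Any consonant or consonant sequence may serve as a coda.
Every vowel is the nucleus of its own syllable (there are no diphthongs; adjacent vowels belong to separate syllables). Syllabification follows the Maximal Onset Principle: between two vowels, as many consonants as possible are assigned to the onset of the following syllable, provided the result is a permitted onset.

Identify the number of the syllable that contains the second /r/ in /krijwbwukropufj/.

Vowels present: i, u, o, u; each is a nucleus, giving 4 syllables.
σ1/σ2 boundary: /jwbw/ — longest licit onset from the right is /bw/, leaving /jw/ as coda.
σ2/σ3 boundary: /kr/ — entire cluster is a permitted onset → onset /kr/, coda ∅.
σ3/σ4 boundary: just /p/ — single C goes to the following onset.
Result: krijw.bwu.kro.pufj.
The second /r/ is in the onset of syllable 3 (/kro/).

3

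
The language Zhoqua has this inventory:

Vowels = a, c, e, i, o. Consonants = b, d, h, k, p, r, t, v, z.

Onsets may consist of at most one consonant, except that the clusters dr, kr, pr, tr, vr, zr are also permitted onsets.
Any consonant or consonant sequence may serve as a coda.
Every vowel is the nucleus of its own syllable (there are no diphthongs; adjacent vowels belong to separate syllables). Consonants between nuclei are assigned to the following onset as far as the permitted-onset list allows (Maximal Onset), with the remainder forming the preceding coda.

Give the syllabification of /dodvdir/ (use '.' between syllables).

The vowels are o, i — 2 nuclei, so 2 syllables.
σ1/σ2 boundary: /dvd/ — longest licit onset from the right is /d/, leaving /dv/ as coda.

dodv.dir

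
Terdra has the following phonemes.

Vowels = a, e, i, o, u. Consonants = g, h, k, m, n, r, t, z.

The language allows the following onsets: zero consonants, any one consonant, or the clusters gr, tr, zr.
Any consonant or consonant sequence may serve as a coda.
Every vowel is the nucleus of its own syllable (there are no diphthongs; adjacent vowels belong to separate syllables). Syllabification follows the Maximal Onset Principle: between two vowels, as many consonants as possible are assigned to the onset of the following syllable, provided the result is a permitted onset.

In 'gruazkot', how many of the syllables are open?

1

The vowels are u, a, o — 3 nuclei, so 3 syllables.
σ1/σ2 boundary: hiatus — the boundary sits between the two vowels.
σ2/σ3 boundary: /zk/ — longest licit onset from the right is /k/, leaving /z/ as coda.
Putting it together: gru.az.kot.
Classifying each syllable: /gru/ (open), /az/ (closed), /kot/ (closed).
Open syllables: 1.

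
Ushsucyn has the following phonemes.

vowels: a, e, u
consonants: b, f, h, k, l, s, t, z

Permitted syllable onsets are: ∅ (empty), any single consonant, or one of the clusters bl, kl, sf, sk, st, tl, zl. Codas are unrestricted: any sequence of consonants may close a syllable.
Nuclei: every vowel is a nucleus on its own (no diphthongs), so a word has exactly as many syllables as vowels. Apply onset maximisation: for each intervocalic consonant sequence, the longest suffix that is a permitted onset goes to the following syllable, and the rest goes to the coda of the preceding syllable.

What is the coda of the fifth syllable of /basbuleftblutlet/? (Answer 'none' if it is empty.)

t

Nuclei (vowels): a, u, e, u, e → 5 syllables.
σ1/σ2 boundary: /sb/ splits as /s/ + /b/ (/b/ is the longest suffix that is a licit onset).
σ2/σ3 boundary: /l/ → onset of the next syllable (single consonants are always licit onsets).
σ3/σ4 boundary: cluster /ftbl/ — the longest permitted-onset suffix is /bl/; onset = /bl/, preceding coda = /ft/.
σ4/σ5 boundary: /tl/ — entire cluster is a permitted onset → onset /tl/, coda ∅.
Putting it together: bas.bu.left.blu.tlet.
Syllable 5 is /tlet/: onset /tl/, nucleus /e/, coda /t/.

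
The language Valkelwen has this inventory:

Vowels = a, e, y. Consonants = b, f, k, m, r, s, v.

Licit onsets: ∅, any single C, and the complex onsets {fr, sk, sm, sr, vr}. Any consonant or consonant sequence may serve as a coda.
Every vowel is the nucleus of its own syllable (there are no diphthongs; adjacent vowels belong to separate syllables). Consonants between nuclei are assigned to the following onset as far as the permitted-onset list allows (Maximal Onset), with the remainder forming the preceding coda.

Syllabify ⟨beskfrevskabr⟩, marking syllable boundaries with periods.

besk.frev.skabr

Nuclei (vowels): e, e, a → 3 syllables.
Between /e/ (V1) and /e/ (V2): /skfr/ — longest licit onset from the right is /fr/, leaving /sk/ as coda.
Between /e/ (V2) and /a/ (V3): /vsk/ — longest licit onset from the right is /sk/, leaving /v/ as coda.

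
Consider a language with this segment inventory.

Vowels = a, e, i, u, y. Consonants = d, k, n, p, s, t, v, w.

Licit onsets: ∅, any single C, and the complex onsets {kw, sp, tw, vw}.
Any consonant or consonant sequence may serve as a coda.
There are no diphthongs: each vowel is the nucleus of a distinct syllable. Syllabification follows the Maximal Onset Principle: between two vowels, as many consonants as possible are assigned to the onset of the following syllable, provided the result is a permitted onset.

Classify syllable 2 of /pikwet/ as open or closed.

closed

The vowels are i, e — 2 nuclei, so 2 syllables.
/i…e/ gap (V1→V2): /kw/ — entire cluster is a permitted onset → onset /kw/, coda ∅.
Syllabification: pi.kwet.
Syllable 2 is /kwet/ with coda /t/, so it is closed.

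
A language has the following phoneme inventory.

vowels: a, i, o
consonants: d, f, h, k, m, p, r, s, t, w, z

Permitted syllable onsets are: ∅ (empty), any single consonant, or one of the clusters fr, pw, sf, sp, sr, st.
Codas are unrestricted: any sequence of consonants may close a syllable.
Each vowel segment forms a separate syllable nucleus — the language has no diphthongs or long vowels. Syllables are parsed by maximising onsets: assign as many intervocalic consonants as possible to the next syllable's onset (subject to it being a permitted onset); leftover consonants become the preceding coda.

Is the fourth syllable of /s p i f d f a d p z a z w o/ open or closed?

open

Vowels present: i, a, a, o; each is a nucleus, giving 4 syllables.
/i…a/ gap (V1→V2): /fdf/ splits as /fd/ + /f/ (/f/ is the longest suffix that is a licit onset).
/a…a/ gap (V2→V3): cluster /dpz/ — the longest permitted-onset suffix is /z/; onset = /z/, preceding coda = /dp/.
/a…o/ gap (V3→V4): /zw/ — longest licit onset from the right is /w/, leaving /z/ as coda.
Result: spifd.fadp.zaz.wo.
Syllable 4 is /wo/; it ends in its nucleus with no coda, so it is open.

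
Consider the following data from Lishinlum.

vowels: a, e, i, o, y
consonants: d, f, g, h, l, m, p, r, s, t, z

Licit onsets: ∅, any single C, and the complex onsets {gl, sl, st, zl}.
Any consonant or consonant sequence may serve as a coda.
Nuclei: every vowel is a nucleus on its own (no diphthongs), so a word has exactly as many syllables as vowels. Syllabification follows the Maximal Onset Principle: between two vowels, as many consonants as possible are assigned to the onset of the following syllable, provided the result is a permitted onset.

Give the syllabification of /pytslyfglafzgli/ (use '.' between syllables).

Nuclei (vowels): y, y, a, i → 4 syllables.
/y…y/ gap (V1→V2): cluster /tsl/ — the longest permitted-onset suffix is /sl/; onset = /sl/, preceding coda = /t/.
/y…a/ gap (V2→V3): /fgl/ — longest licit onset from the right is /gl/, leaving /f/ as coda.
/a…i/ gap (V3→V4): cluster /fzgl/ — the longest permitted-onset suffix is /gl/; onset = /gl/, preceding coda = /fz/.

pyt.slyf.glafz.gli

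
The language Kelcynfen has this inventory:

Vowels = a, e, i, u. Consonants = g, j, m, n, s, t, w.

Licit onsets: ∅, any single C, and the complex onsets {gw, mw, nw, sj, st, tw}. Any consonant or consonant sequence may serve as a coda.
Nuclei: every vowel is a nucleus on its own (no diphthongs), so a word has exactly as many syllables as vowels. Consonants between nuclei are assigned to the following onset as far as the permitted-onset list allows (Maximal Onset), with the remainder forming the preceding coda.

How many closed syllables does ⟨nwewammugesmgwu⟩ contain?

Nuclei (vowels): e, a, u, e, u → 5 syllables.
Between /e/ (V1) and /a/ (V2): just /w/ — single C goes to the following onset.
Between /a/ (V2) and /u/ (V3): /mm/; trying suffixes from longest down, /m/ is the first permitted one, so coda /m/ | onset /m/.
Between /u/ (V3) and /e/ (V4): /g/ → onset of the next syllable (single consonants are always licit onsets).
Between /e/ (V4) and /u/ (V5): cluster /smgw/ — the longest permitted-onset suffix is /gw/; onset = /gw/, preceding coda = /sm/.
Syllabification: nwe.wam.mu.gesm.gwu.
Classifying each syllable: /nwe/ (open), /wam/ (closed), /mu/ (open), /gesm/ (closed), /gwu/ (open).
Closed syllables: 2.

2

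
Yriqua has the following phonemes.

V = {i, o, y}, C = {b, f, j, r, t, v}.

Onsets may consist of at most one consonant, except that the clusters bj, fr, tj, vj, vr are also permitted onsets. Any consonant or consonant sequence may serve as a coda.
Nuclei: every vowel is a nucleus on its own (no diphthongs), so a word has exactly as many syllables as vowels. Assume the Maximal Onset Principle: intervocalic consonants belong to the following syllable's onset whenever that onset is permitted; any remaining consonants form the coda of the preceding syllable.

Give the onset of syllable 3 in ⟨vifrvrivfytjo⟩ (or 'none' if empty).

f

The vowels are i, i, y, o — 4 nuclei, so 4 syllables.
Between /i/ (V1) and /i/ (V2): /frvr/ splits as /fr/ + /vr/ (/vr/ is the longest suffix that is a licit onset).
Between /i/ (V2) and /y/ (V3): /vf/ — longest licit onset from the right is /f/, leaving /v/ as coda.
Between /y/ (V3) and /o/ (V4): /tj/ — entire cluster is a permitted onset → onset /tj/, coda ∅.
Result: vifr.vriv.fy.tjo.
Syllable 3 is /fy/: onset /f/, nucleus /y/, coda ∅.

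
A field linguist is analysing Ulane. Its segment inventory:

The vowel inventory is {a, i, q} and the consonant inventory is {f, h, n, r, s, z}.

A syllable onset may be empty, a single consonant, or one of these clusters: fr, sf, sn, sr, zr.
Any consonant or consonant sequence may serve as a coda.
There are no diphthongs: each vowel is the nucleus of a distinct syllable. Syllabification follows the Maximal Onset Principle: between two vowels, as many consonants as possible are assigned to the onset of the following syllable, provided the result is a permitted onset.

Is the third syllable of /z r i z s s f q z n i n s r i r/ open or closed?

The vowels are i, q, i, i — 4 nuclei, so 4 syllables.
V1 /i/ – V2 /q/: /zssf/ — longest licit onset from the right is /sf/, leaving /zs/ as coda.
V2 /q/ – V3 /i/: /zn/ splits as /z/ + /n/ (/n/ is the longest suffix that is a licit onset).
V3 /i/ – V4 /i/: /nsr/ — longest licit onset from the right is /sr/, leaving /n/ as coda.
Syllabification: zrizs.sfqz.nin.srir.
Syllable 3 is /nin/ with coda /n/, so it is closed.

closed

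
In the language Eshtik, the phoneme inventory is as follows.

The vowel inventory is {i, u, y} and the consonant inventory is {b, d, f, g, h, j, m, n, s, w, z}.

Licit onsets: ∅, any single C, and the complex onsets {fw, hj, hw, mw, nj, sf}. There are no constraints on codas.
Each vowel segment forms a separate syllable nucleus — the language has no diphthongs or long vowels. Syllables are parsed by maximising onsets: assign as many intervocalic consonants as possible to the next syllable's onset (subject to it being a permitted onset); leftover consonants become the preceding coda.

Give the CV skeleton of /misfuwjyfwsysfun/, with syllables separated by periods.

CV.CCVC.CVCC.CV.CCVC

The vowels are i, u, y, y, u — 5 nuclei, so 5 syllables.
V1 /i/ – V2 /u/: /sf/ is a licit onset in full, so it all attaches to the next syllable.
V2 /u/ – V3 /y/: /wj/ — longest licit onset from the right is /j/, leaving /w/ as coda.
V3 /y/ – V4 /y/: /fws/; trying suffixes from longest down, /s/ is the first permitted one, so coda /fw/ | onset /s/.
V4 /y/ – V5 /u/: cluster /sf/ — /sf/ is itself a permitted onset, so the whole cluster goes right; preceding coda = ∅.
So the parse is mi.sfuw.jyfw.sy.sfun.
Mapping each syllable to C/V: /mi/ → CV, /sfuw/ → CCVC, /jyfw/ → CVCC, /sy/ → CV, /sfun/ → CCVC.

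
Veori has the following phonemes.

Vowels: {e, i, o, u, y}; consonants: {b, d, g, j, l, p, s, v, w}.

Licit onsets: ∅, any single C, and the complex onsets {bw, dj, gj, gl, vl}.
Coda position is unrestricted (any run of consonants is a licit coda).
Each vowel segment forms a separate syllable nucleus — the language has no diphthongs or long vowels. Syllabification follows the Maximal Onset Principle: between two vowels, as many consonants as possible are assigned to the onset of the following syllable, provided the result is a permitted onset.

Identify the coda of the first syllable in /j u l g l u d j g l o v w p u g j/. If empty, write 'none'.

Vowels present: u, u, o, u; each is a nucleus, giving 4 syllables.
/u…u/ gap (V1→V2): /lgl/ — longest licit onset from the right is /gl/, leaving /l/ as coda.
/u…o/ gap (V2→V3): /djgl/; trying suffixes from longest down, /gl/ is the first permitted one, so coda /dj/ | onset /gl/.
/o…u/ gap (V3→V4): /vwp/; trying suffixes from longest down, /p/ is the first permitted one, so coda /vw/ | onset /p/.
Putting it together: jul.gludj.glovw.pugj.
Syllable 1 is /jul/: onset /j/, nucleus /u/, coda /l/.

l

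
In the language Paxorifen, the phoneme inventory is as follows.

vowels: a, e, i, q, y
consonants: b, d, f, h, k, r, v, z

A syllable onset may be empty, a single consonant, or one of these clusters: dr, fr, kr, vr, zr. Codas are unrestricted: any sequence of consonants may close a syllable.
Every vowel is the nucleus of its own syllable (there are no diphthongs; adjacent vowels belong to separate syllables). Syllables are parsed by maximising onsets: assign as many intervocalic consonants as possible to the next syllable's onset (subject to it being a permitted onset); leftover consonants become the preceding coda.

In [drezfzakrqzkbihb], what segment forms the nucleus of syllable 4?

The vowels are e, a, q, i — 4 nuclei, so 4 syllables.
The fourth nucleus (vowel 4 from the left) is /i/.

i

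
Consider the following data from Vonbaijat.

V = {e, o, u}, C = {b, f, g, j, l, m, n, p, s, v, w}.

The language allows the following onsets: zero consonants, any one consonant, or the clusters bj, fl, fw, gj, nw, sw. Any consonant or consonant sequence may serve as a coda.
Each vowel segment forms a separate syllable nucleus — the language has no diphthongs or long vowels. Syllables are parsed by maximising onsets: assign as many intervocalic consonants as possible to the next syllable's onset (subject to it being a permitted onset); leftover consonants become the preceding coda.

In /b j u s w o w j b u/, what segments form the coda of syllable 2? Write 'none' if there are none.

Nuclei (vowels): u, o, u → 3 syllables.
V1 /u/ – V2 /o/: cluster /sw/ — /sw/ is itself a permitted onset, so the whole cluster goes right; preceding coda = ∅.
V2 /o/ – V3 /u/: /wjb/ splits as /wj/ + /b/ (/b/ is the longest suffix that is a licit onset).
So the parse is bju.swowj.bu.
Syllable 2 is /swowj/: onset /sw/, nucleus /o/, coda /wj/.

wj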